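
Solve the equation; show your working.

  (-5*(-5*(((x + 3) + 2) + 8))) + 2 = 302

Step 1. [(-5*(-5*(((x + 3) + 2) + 8))) + 2 = 302] peel the +2: subtract 2 from each side, so sub: -5*(-5*(((x + 3) + 2) + 8)) = 300.
Step 2. [-5*(-5*(((x + 3) + 2) + 8)) = 300] -5 out front; divide by -5 ⇒ div: -5*(((x + 3) + 2) + 8) = -60.
Step 3. [-5*(((x + 3) + 2) + 8) = -60] -5·(inner) — divide through by -5, so div: ((x + 3) + 2) + 8 = 12.
Step 4. [((x + 3) + 2) + 8 = 12] 8 comes off first (subtract 8). So sub: (x + 3) + 2 = 4.
Step 5. [(x + 3) + 2 = 4] +2 is outermost — subtract 2 both sides, so sub: x + 3 = 2.
Step 6. [x + 3 = 2] 3 comes off first (subtract 3), so sub: x = -1.

Answer: x ∈ {-1}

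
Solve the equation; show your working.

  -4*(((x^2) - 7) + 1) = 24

Step 1. [-4*(((x^2) - 7) + 1) = 24] LHS = -4·(…); ÷-4 both sides. So div: ((x^2) - 7) + 1 = -6.
Step 2. [((x^2) - 7) + 1 = -6] 1 comes off first (subtract 1). So sub: (x^2) - 7 = -7.
Step 3. [(x^2) - 7 = -7] 7 comes off first (add 7), so sub: x^2 = 0.
Step 4. [x^2 = 0] LHS squared, RHS 0 ≥ 0: apply √ (±), so sqrt: x = 0.

Answer: x ∈ {0}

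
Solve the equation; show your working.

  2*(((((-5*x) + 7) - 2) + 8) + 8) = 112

Step 1. [2*(((((-5*x) + 7) - 2) + 8) + 8) = 112] leading coefficient 2: divide by 2 ⇒ div: ((((-5*x) + 7) - 2) + 8) + 8 = 56.
Step 2. [((((-5*x) + 7) - 2) + 8) + 8 = 56] 8 comes off first (subtract 8) ⇒ sub: (((-5*x) + 7) - 2) + 8 = 48.
Step 3. [(((-5*x) + 7) - 2) + 8 = 48] 8 comes off first (subtract 8) ⇒ sub: ((-5*x) + 7) - 2 = 40.
Step 4. [((-5*x) + 7) - 2 = 40] 2 comes off first (add 2), so sub: (-5*x) + 7 = 42.
Step 5. [(-5*x) + 7 = 42] peel the +7: subtract 7 from each side. So sub: -5*x = 35.
Step 6. [-5*x = 35] -5 out front; divide by -5, so div: x = -7.

Answer: x ∈ {-7}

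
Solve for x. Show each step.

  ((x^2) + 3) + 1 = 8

Step 1. [((x^2) + 3) + 1 = 8] the outer +1 inverts by subtracting 1. So sub: (x^2) + 3 = 7.
Step 2. [(x^2) + 3 = 7] +3 is outermost — subtract 3 both sides ⇒ sub: x^2 = 4.
Step 3. [x^2 = 4] √ both sides: 4 ≥ 0 gives two branches ⇒ sqrt: x = 2 or -2.

Answer: x ∈ {-2, 2}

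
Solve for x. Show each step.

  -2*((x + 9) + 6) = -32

Step 1. [-2*((x + 9) + 6) = -32] LHS = -2·(…); ÷-2 both sides ⇒ div: (x + 9) + 6 = 16.
Step 2. [(x + 9) + 6 = 16] 6 comes off first (subtract 6), so sub: x + 9 = 10.
Step 3. [x + 9 = 10] the outer +9 inverts by subtracting 9. So sub: x = 1.

Answer: x ∈ {1}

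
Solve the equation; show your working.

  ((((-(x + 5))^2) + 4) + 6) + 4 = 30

Step 1. [((((-(x + 5))^2) + 4) + 6) + 4 = 30] 4 comes off first (subtract 4) ⇒ sub: (((-(x + 5))^2) + 4) + 6 = 26.
Step 2. [(((-(x + 5))^2) + 4) + 6 = 26] peel the +6: subtract 6 from each side, so sub: ((-(x + 5))^2) + 4 = 20.
Step 3. [((-(x + 5))^2) + 4 = 20] +4 is outermost — subtract 4 both sides ⇒ sub: (-(x + 5))^2 = 16.
Step 4. [(-(x + 5))^2 = 16] √ both sides: 16 ≥ 0 gives two branches. So sqrt: -(x + 5) = 4 or -4.
Step 5. [-(x + 5) = 4 or -4] leading − — multiply by −1, so neg: x + 5 = -4 or 4.
Step 6. [x + 5 = -4 or 4] the outer +5 inverts by subtracting 5 ⇒ sub: x = -9 or -1.

Answer: x ∈ {-9, -1}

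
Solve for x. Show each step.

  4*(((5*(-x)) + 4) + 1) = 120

Step 1. [4*(((5*(-x)) + 4) + 1) = 120] leading coefficient 4: divide by 4, so div: ((5*(-x)) + 4) + 1 = 30.
Step 2. [((5*(-x)) + 4) + 1 = 30] the outer +1 inverts by subtracting 1 ⇒ sub: (5*(-x)) + 4 = 29.
Step 3. [(5*(-x)) + 4 = 29] peel the +4: subtract 4 from each side ⇒ sub: 5*(-x) = 25.
Step 4. [5*(-x) = 25] leading coefficient 5: divide by 5, so div: -x = 5.
Step 5. [-x = 5] LHS negated; negate both sides ⇒ neg: x = -5.

Answer: x ∈ {-5}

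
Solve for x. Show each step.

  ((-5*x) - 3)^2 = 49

Step 1. [((-5*x) - 3)^2 = 49] √ both sides: 49 ≥ 0 gives two branches. So sqrt: (-5*x) - 3 = 7 or -7.
Step 2. [(-5*x) - 3 = 7 or -7] -3 is outermost — add 3 both sides. So sub: -5*x = 10 or -4.
Step 3. [-5*x = 10 or -4] divide by the outer -5 ⇒ div: x = -2 or 4/5.

Answer: x ∈ {-2, 4/5}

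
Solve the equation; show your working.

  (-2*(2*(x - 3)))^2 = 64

Step 1. [(-2*(2*(x - 3)))^2 = 64] √ both sides: 64 ≥ 0 gives two branches. So sqrt: -2*(2*(x - 3)) = 8 or -8.
Step 2. [-2*(2*(x - 3)) = 8 or -8] -2 out front; divide by -2. So div: 2*(x - 3) = -4 or 4.
Step 3. [2*(x - 3) = -4 or 4] leading coefficient 2: divide by 2, so div: x - 3 = -2 or 2.
Step 4. [x - 3 = -2 or 2] the outer -3 inverts by adding 3. So sub: x = 1 or 5.

Answer: x ∈ {1, 5}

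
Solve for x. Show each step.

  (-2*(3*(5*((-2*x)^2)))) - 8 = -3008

Step 1. [(-2*(3*(5*((-2*x)^2)))) - 8 = -3008] -2 divides every term; factor it out, so factor: (3*(5*((-2*x)^2))) + 4 = 1504.
Step 2. [(3*(5*((-2*x)^2))) + 4 = 1504] 4 comes off first (subtract 4) ⇒ sub: 3*(5*((-2*x)^2)) = 1500.
Step 3. [3*(5*((-2*x)^2)) = 1500] divide by the outer 3 ⇒ div: 5*((-2*x)^2) = 500.
Step 4. [5*((-2*x)^2) = 500] 5·(inner) — divide through by 5, so div: (-2*x)^2 = 100.
Step 5. [(-2*x)^2 = 100] √ both sides: 100 ≥ 0 gives two branches ⇒ sqrt: -2*x = 10 or -10.
Step 6. [-2*x = 10 or -10] divide by the outer -2, so div: x = -5 or 5.

Answer: x ∈ {-5, 5}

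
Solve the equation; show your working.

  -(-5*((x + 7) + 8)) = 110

Step 1. [-(-5*((x + 7) + 8)) = 110] flip signs both sides. So neg: -5*((x + 7) + 8) = -110.
Step 2. [-5*((x + 7) + 8) = -110] -5 out front; divide by -5 ⇒ div: (x + 7) + 8 = 22.
Step 3. [(x + 7) + 8 = 22] peel the +8: subtract 8 from each side, so sub: x + 7 = 14.
Step 4. [x + 7 = 14] +7 is outermost — subtract 7 both sides ⇒ sub: x = 7.

Answer: x ∈ {7}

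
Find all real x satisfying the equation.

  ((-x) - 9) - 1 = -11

Step 1. [((-x) - 9) - 1 = -11] -1 is outermost — add 1 both sides ⇒ sub: (-x) - 9 = -10.
Step 2. [(-x) - 9 = -10] the outer -9 inverts by adding 9, so sub: -x = -1.
Step 3. [-x = -1] flip signs both sides ⇒ neg: x = 1.

Answer: x ∈ {1}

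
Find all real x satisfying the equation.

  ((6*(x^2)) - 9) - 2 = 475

Step 1. [((6*(x^2)) - 9) - 2 = 475] add 2: x sits inside (… - 2), so sub: (6*(x^2)) - 9 = 477.
Step 2. [(6*(x^2)) - 9 = 477] peel the -9: add 9 from each side. So sub: 6*(x^2) = 486.
Step 3. [6*(x^2) = 486] 6 out front; divide by 6, so div: x^2 = 81.
Step 4. [x^2 = 81] LHS squared, RHS 81 ≥ 0: apply √ (±). So sqrt: x = 9 or -9.

Answer: x ∈ {-9, 9}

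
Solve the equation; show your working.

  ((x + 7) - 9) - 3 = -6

Step 1. [((x + 7) - 9) - 3 = -6] 3 comes off first (add 3) ⇒ sub: (x + 7) - 9 = -3.
Step 2. [(x + 7) - 9 = -3] the outer -9 inverts by adding 9, so sub: x + 7 = 6.
Step 3. [x + 7 = 6] peel the +7: subtract 7 from each side ⇒ sub: x = -1.

Answer: x ∈ {-1}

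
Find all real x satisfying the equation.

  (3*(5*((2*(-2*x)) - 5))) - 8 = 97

Step 1. [(3*(5*((2*(-2*x)) - 5))) - 8 = 97] 8 comes off first (add 8), so sub: 3*(5*((2*(-2*x)) - 5)) = 105.
Step 2. [3*(5*((2*(-2*x)) - 5)) = 105] divide by the outer 3 ⇒ div: 5*((2*(-2*x)) - 5) = 35.
Step 3. [5*((2*(-2*x)) - 5) = 35] 5·(inner) — divide through by 5, so div: (2*(-2*x)) - 5 = 7.
Step 4. [(2*(-2*x)) - 5 = 7] 5 comes off first (add 5) ⇒ sub: 2*(-2*x) = 12.
Step 5. [2*(-2*x) = 12] leading coefficient 2: divide by 2, so div: -2*x = 6.
Step 6. [-2*x = 6] -2·(inner) — divide through by -2. So div: x = -3.

Answer: x ∈ {-3}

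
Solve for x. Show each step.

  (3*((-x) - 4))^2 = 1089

Step 1. [(3*((-x) - 4))^2 = 1089] LHS squared, RHS 1089 ≥ 0: apply √ (±). So sqrt: 3*((-x) - 4) = 33 or -33.
Step 2. [3*((-x) - 4) = 33 or -33] leading coefficient 3: divide by 3, so div: (-x) - 4 = 11 or -11.
Step 3. [(-x) - 4 = 11 or -11] -4 is outermost — add 4 both sides ⇒ sub: -x = 15 or -7.
Step 4. [-x = 15 or -7] flip signs both sides. So neg: x = -15 or 7.

Answer: x ∈ {-15, 7}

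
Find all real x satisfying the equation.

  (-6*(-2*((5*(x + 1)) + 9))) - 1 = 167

Step 1. [(-6*(-2*((5*(x + 1)) + 9))) - 1 = 167] peel the -1: add 1 from each side. So sub: -6*(-2*((5*(x + 1)) + 9)) = 168.
Step 2. [-6*(-2*((5*(x + 1)) + 9)) = 168] divide by the outer -6 ⇒ div: -2*((5*(x + 1)) + 9) = -28.
Step 3. [-2*((5*(x + 1)) + 9) = -28] LHS = -2·(…); ÷-2 both sides ⇒ div: (5*(x + 1)) + 9 = 14.
Step 4. [(5*(x + 1)) + 9 = 14] peel the +9: subtract 9 from each side ⇒ sub: 5*(x + 1) = 5.
Step 5. [5*(x + 1) = 5] 5 out front; divide by 5 ⇒ div: x + 1 = 1.
Step 6. [x + 1 = 1] 1 comes off first (subtract 1), so sub: x = 0.

Answer: x ∈ {0}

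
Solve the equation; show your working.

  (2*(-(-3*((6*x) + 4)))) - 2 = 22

Step 1. [(2*(-(-3*((6*x) + 4)))) - 2 = 22] the outer -2 inverts by adding 2 ⇒ sub: 2*(-(-3*((6*x) + 4))) = 24.
Step 2. [2*(-(-3*((6*x) + 4))) = 24] 2 out front; divide by 2 ⇒ div: -(-3*((6*x) + 4)) = 12.
Step 3. [-(-3*((6*x) + 4)) = 12] leading − — multiply by −1 ⇒ neg: -3*((6*x) + 4) = -12.
Step 4. [-3*((6*x) + 4) = -12] -3·(inner) — divide through by -3. So div: (6*x) + 4 = 4.
Step 5. [(6*x) + 4 = 4] 4 comes off first (subtract 4). So sub: 6*x = 0.
Step 6. [6*x = 0] divide by the outer 6. So div: x = 0.

Answer: x ∈ {0}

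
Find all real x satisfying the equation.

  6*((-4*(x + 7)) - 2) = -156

Step 1. [6*((-4*(x + 7)) - 2) = -156] 6 out front; divide by 6, so div: (-4*(x + 7)) - 2 = -26.
Step 2. [(-4*(x + 7)) - 2 = -26] peel the -2: add 2 from each side, so sub: -4*(x + 7) = -24.
Step 3. [-4*(x + 7) = -24] divide by the outer -4, so div: x + 7 = 6.
Step 4. [x + 7 = 6] peel the +7: subtract 7 from each side ⇒ sub: x = -1.

Answer: x ∈ {-1}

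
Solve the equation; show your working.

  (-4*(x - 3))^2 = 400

Step 1. [(-4*(x - 3))^2 = 400] LHS squared, RHS 400 ≥ 0: apply √ (±), so sqrt: -4*(x - 3) = 20 or -20.
Step 2. [-4*(x - 3) = 20 or -20] -4·(inner) — divide through by -4 ⇒ div: x - 3 = -5 or 5.
Step 3. [x - 3 = -5 or 5] peel the -3: add 3 from each side, so sub: x = -2 or 8.

Answer: x ∈ {-2, 8}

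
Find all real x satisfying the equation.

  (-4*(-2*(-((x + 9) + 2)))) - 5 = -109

Step 1. [(-4*(-2*(-((x + 9) + 2)))) - 5 = -109] -5 is outermost — add 5 both sides, so sub: -4*(-2*(-((x + 9) + 2))) = -104.
Step 2. [-4*(-2*(-((x + 9) + 2))) = -104] -4·(inner) — divide through by -4. So div: -2*(-((x + 9) + 2)) = 26.
Step 3. [-2*(-((x + 9) + 2)) = 26] divide by the outer -2 ⇒ div: -((x + 9) + 2) = -13.
Step 4. [-((x + 9) + 2) = -13] LHS negated; negate both sides ⇒ neg: (x + 9) + 2 = 13.
Step 5. [(x + 9) + 2 = 13] the outer +2 inverts by subtracting 2, so sub: x + 9 = 11.
Step 6. [x + 9 = 11] peel the +9: subtract 9 from each side, so sub: x = 2.

Answer: x ∈ {2}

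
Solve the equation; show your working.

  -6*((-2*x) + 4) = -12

Step 1. [-6*((-2*x) + 4) = -12] LHS = -6·(…); ÷-6 both sides. So div: (-2*x) + 4 = 2.
Step 2. [(-2*x) + 4 = 2] subtract 4: x sits inside (… + 4). So sub: -2*x = -2.
Step 3. [-2*x = -2] divide by the outer -2. So div: x = 1.

Answer: x ∈ {1}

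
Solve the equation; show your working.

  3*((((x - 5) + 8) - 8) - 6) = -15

Step 1. [3*((((x - 5) + 8) - 8) - 6) = -15] leading coefficient 3: divide by 3 ⇒ div: (((x - 5) + 8) - 8) - 6 = -5.
Step 2. [(((x - 5) + 8) - 8) - 6 = -5] -6 is outermost — add 6 both sides, so sub: ((x - 5) + 8) - 8 = 1.
Step 3. [((x - 5) + 8) - 8 = 1] add 8: x sits inside (… - 8). So sub: (x - 5) + 8 = 9.
Step 4. [(x - 5) + 8 = 9] subtract 8: x sits inside (… + 8) ⇒ sub: x - 5 = 1.
Step 5. [x - 5 = 1] the outer -5 inverts by adding 5, so sub: x = 6.

Answer: x ∈ {6}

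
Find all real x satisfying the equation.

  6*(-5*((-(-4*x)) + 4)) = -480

Step 1. [6*(-5*((-(-4*x)) + 4)) = -480] LHS = 6·(…); ÷6 both sides ⇒ div: -5*((-(-4*x)) + 4) = -80.
Step 2. [-5*((-(-4*x)) + 4) = -80] leading coefficient -5: divide by -5. So div: (-(-4*x)) + 4 = 16.
Step 3. [(-(-4*x)) + 4 = 16] 4 comes off first (subtract 4), so sub: -(-4*x) = 12.
Step 4. [-(-4*x) = 12] leading − — multiply by −1, so neg: -4*x = -12.
Step 5. [-4*x = -12] leading coefficient -4: divide by -4, so div: x = 3.

Answer: x ∈ {3}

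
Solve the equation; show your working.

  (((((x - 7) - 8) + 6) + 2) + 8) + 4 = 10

Step 1. [(((((x - 7) - 8) + 6) + 2) + 8) + 4 = 10] the outer +4 inverts by subtracting 4 ⇒ sub: ((((x - 7) - 8) + 6) + 2) + 8 = 6.
Step 2. [((((x - 7) - 8) + 6) + 2) + 8 = 6] the outer +8 inverts by subtracting 8 ⇒ sub: (((x - 7) - 8) + 6) + 2 = -2.
Step 3. [(((x - 7) - 8) + 6) + 2 = -2] 2 comes off first (subtract 2) ⇒ sub: ((x - 7) - 8) + 6 = -4.
Step 4. [((x - 7) - 8) + 6 = -4] peel the +6: subtract 6 from each side, so sub: (x - 7) - 8 = -10.
Step 5. [(x - 7) - 8 = -10] add 8: x sits inside (… - 8), so sub: x - 7 = -2.
Step 6. [x - 7 = -2] peel the -7: add 7 from each side ⇒ sub: x = 5.

Answer: x ∈ {5}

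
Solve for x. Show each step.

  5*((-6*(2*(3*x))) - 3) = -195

Step 1. [5*((-6*(2*(3*x))) - 3) = -195] leading coefficient 5: divide by 5, so div: (-6*(2*(3*x))) - 3 = -39.
Step 2. [(-6*(2*(3*x))) - 3 = -39] 3 comes off first (add 3) ⇒ sub: -6*(2*(3*x)) = -36.
Step 3. [-6*(2*(3*x)) = -36] -6·(inner) — divide through by -6, so div: 2*(3*x) = 6.
Step 4. [2*(3*x) = 6] leading coefficient 2: divide by 2 ⇒ div: 3*x = 3.
Step 5. [3*x = 3] leading coefficient 3: divide by 3. So div: x = 1.

Answer: x ∈ {1}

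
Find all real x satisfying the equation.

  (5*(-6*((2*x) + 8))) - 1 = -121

Step 1. [(5*(-6*((2*x) + 8))) - 1 = -121] -1 is outermost — add 1 both sides. So sub: 5*(-6*((2*x) + 8)) = -120.
Step 2. [5*(-6*((2*x) + 8)) = -120] 5 out front; divide by 5 ⇒ div: -6*((2*x) + 8) = -24.
Step 3. [-6*((2*x) + 8) = -24] -6·(inner) — divide through by -6. So div: (2*x) + 8 = 4.
Step 4. [(2*x) + 8 = 4] the outer +8 inverts by subtracting 8. So sub: 2*x = -4.
Step 5. [2*x = -4] 2 out front; divide by 2. So div: x = -2.

Answer: x ∈ {-2}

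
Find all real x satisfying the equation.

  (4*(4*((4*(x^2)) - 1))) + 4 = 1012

Step 1. [(4*(4*((4*(x^2)) - 1))) + 4 = 1012] common factor 4 (LHS and 1012) — divide through ⇒ factor: (4*((4*(x^2)) - 1)) + 1 = 253.
Step 2. [(4*((4*(x^2)) - 1)) + 1 = 253] +1 is outermost — subtract 1 both sides. So sub: 4*((4*(x^2)) - 1) = 252.
Step 3. [4*((4*(x^2)) - 1) = 252] leading coefficient 4: divide by 4. So div: (4*(x^2)) - 1 = 63.
Step 4. [(4*(x^2)) - 1 = 63] peel the -1: add 1 from each side. So sub: 4*(x^2) = 64.
Step 5. [4*(x^2) = 64] LHS = 4·(…); ÷4 both sides ⇒ div: x^2 = 16.
Step 6. [x^2 = 16] √ both sides: 16 ≥ 0 gives two branches ⇒ sqrt: x = 4 or -4.

Answer: x ∈ {-4, 4}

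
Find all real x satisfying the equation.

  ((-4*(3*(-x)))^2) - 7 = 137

Step 1. [((-4*(3*(-x)))^2) - 7 = 137] -7 is outermost — add 7 both sides, so sub: (-4*(3*(-x)))^2 = 144.
Step 2. [(-4*(3*(-x)))^2 = 144] √ both sides: 144 ≥ 0 gives two branches ⇒ sqrt: -4*(3*(-x)) = 12 or -12.
Step 3. [-4*(3*(-x)) = 12 or -12] divide by the outer -4 ⇒ div: 3*(-x) = -3 or 3.
Step 4. [3*(-x) = -3 or 3] LHS = 3·(…); ÷3 both sides ⇒ div: -x = -1 or 1.
Step 5. [-x = -1 or 1] flip signs both sides ⇒ neg: x = 1 or -1.

Answer: x ∈ {-1, 1}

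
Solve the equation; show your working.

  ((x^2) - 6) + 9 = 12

Step 1. [((x^2) - 6) + 9 = 12] subtract 9: x sits inside (… + 9), so sub: (x^2) - 6 = 3.
Step 2. [(x^2) - 6 = 3] the outer -6 inverts by adding 6 ⇒ sub: x^2 = 9.
Step 3. [x^2 = 9] LHS squared, RHS 9 ≥ 0: apply √ (±) ⇒ sqrt: x = 3 or -3.

Answer: x ∈ {-3, 3}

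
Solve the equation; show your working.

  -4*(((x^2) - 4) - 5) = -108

Step 1. [-4*(((x^2) - 4) - 5) = -108] -4·(inner) — divide through by -4. So div: ((x^2) - 4) - 5 = 27.
Step 2. [((x^2) - 4) - 5 = 27] 5 comes off first (add 5) ⇒ sub: (x^2) - 4 = 32.
Step 3. [(x^2) - 4 = 32] -4 is outermost — add 4 both sides, so sub: x^2 = 36.
Step 4. [x^2 = 36] 36 ≥ 0, LHS is (·)² — take ±√ ⇒ sqrt: x = 6 or -6.

Answer: x ∈ {-6, 6}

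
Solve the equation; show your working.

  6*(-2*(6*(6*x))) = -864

Step 1. [6*(-2*(6*(6*x))) = -864] leading coefficient 6: divide by 6 ⇒ div: -2*(6*(6*x)) = -144.
Step 2. [-2*(6*(6*x)) = -144] -2 out front; divide by -2. So div: 6*(6*x) = 72.
Step 3. [6*(6*x) = 72] LHS = 6·(…); ÷6 both sides. So div: 6*x = 12.
Step 4. [6*x = 12] leading coefficient 6: divide by 6. So div: x = 2.

Answer: x ∈ {2}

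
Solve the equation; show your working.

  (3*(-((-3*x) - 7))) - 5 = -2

Step 1. [(3*(-((-3*x) - 7))) - 5 = -2] -5 is outermost — add 5 both sides ⇒ sub: 3*(-((-3*x) - 7)) = 3.
Step 2. [3*(-((-3*x) - 7)) = 3] 3·(inner) — divide through by 3. So div: -((-3*x) - 7) = 1.
Step 3. [-((-3*x) - 7) = 1] leading − — multiply by −1. So neg: (-3*x) - 7 = -1.
Step 4. [(-3*x) - 7 = -1] 7 comes off first (add 7), so sub: -3*x = 6.
Step 5. [-3*x = 6] divide by the outer -3 ⇒ div: x = -2.

Answer: x ∈ {-2}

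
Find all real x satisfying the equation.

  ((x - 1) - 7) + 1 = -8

Step 1. [((x - 1) - 7) + 1 = -8] +1 is outermost — subtract 1 both sides, so sub: (x - 1) - 7 = -9.
Step 2. [(x - 1) - 7 = -9] the outer -7 inverts by adding 7. So sub: x - 1 = -2.
Step 3. [x - 1 = -2] peel the -1: add 1 from each side ⇒ sub: x = -1.

Answer: x ∈ {-1}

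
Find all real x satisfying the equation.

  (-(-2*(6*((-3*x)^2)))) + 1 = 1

Step 1. [(-(-2*(6*((-3*x)^2)))) + 1 = 1] subtract 1: x sits inside (… + 1), so sub: -(-2*(6*((-3*x)^2))) = 0.
Step 2. [-(-2*(6*((-3*x)^2))) = 0] leading − — multiply by −1. So neg: -2*(6*((-3*x)^2)) = 0.
Step 3. [-2*(6*((-3*x)^2)) = 0] divide by the outer -2 ⇒ div: 6*((-3*x)^2) = 0.
Step 4. [6*((-3*x)^2) = 0] 6 out front; divide by 6, so div: (-3*x)^2 = 0.
Step 5. [(-3*x)^2 = 0] 0 ≥ 0, LHS is (·)² — take ±√ ⇒ sqrt: -3*x = 0.
Step 6. [-3*x = 0] divide by the outer -3 ⇒ div: x = 0.

Answer: x ∈ {0}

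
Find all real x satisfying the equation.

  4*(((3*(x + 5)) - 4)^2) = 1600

Step 1. [4*(((3*(x + 5)) - 4)^2) = 1600] leading coefficient 4: divide by 4. So div: ((3*(x + 5)) - 4)^2 = 400.
Step 2. [((3*(x + 5)) - 4)^2 = 400] 400 ≥ 0, LHS is (·)² — take ±√ ⇒ sqrt: (3*(x + 5)) - 4 = 20 or -20.
Step 3. [(3*(x + 5)) - 4 = 20 or -20] the outer -4 inverts by adding 4. So sub: 3*(x + 5) = 24 or -16.
Step 4. [3*(x + 5) = 24 or -16] 3·(inner) — divide through by 3 ⇒ div: x + 5 = 8 or -16/3.
Step 5. [x + 5 = 8 or -16/3] subtract 5: x sits inside (… + 5). So sub: x = 3 or -31/3.

Answer: x ∈ {-31/3, 3}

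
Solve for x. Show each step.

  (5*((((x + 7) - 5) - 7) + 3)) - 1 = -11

Step 1. [(5*((((x + 7) - 5) - 7) + 3)) - 1 = -11] the outer -1 inverts by adding 1. So sub: 5*((((x + 7) - 5) - 7) + 3) = -10.
Step 2. [5*((((x + 7) - 5) - 7) + 3) = -10] leading coefficient 5: divide by 5, so div: (((x + 7) - 5) - 7) + 3 = -2.
Step 3. [(((x + 7) - 5) - 7) + 3 = -2] 3 comes off first (subtract 3) ⇒ sub: ((x + 7) - 5) - 7 = -5.
Step 4. [((x + 7) - 5) - 7 = -5] the outer -7 inverts by adding 7, so sub: (x + 7) - 5 = 2.
Step 5. [(x + 7) - 5 = 2] peel the -5: add 5 from each side. So sub: x + 7 = 7.
Step 6. [x + 7 = 7] the outer +7 inverts by subtracting 7. So sub: x = 0.

Answer: x ∈ {0}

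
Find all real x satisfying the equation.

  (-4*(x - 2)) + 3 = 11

Step 1. [(-4*(x - 2)) + 3 = 11] subtract 3: x sits inside (… + 3). So sub: -4*(x - 2) = 8.
Step 2. [-4*(x - 2) = 8] -4·(inner) — divide through by -4. So div: x - 2 = -2.
Step 3. [x - 2 = -2] peel the -2: add 2 from each side, so sub: x = 0.

Answer: x ∈ {0}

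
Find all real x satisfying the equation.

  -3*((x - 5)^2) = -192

Step 1. [-3*((x - 5)^2) = -192] leading coefficient -3: divide by -3 ⇒ div: (x - 5)^2 = 64.
Step 2. [(x - 5)^2 = 64] 64 ≥ 0, LHS is (·)² — take ±√, so sqrt: x - 5 = 8 or -8.
Step 3. [x - 5 = 8 or -8] add 5: x sits inside (… - 5), so sub: x = 13 or -3.

Answer: x ∈ {-3, 13}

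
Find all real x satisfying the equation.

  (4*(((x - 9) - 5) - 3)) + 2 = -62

Step 1. [(4*(((x - 9) - 5) - 3)) + 2 = -62] +2 is outermost — subtract 2 both sides, so sub: 4*(((x - 9) - 5) - 3) = -64.
Step 2. [4*(((x - 9) - 5) - 3) = -64] leading coefficient 4: divide by 4. So div: ((x - 9) - 5) - 3 = -16.
Step 3. [((x - 9) - 5) - 3 = -16] peel the -3: add 3 from each side ⇒ sub: (x - 9) - 5 = -13.
Step 4. [(x - 9) - 5 = -13] -5 is outermost — add 5 both sides. So sub: x - 9 = -8.
Step 5. [x - 9 = -8] the outer -9 inverts by adding 9 ⇒ sub: x = 1.

Answer: x ∈ {1}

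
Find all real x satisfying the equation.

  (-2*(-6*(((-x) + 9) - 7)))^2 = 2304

Step 1. [(-2*(-6*(((-x) + 9) - 7)))^2 = 2304] LHS squared, RHS 2304 ≥ 0: apply √ (±). So sqrt: -2*(-6*(((-x) + 9) - 7)) = 48 or -48.
Step 2. [-2*(-6*(((-x) + 9) - 7)) = 48 or -48] -2 out front; divide by -2. So div: -6*(((-x) + 9) - 7) = -24 or 24.
Step 3. [-6*(((-x) + 9) - 7) = -24 or 24] leading coefficient -6: divide by -6. So div: ((-x) + 9) - 7 = 4 or -4.
Step 4. [((-x) + 9) - 7 = 4 or -4] add 7: x sits inside (… - 7) ⇒ sub: (-x) + 9 = 11 or 3.
Step 5. [(-x) + 9 = 11 or 3] 9 comes off first (subtract 9) ⇒ sub: -x = 2 or -6.
Step 6. [-x = 2 or -6] flip signs both sides, so neg: x = -2 or 6.

Answer: x ∈ {-2, 6}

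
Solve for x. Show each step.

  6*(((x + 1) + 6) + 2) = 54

Step 1. [6*(((x + 1) + 6) + 2) = 54] 6·(inner) — divide through by 6, so div: ((x + 1) + 6) + 2 = 9.
Step 2. [((x + 1) + 6) + 2 = 9] peel the +2: subtract 2 from each side, so sub: (x + 1) + 6 = 7.
Step 3. [(x + 1) + 6 = 7] the outer +6 inverts by subtracting 6 ⇒ sub: x + 1 = 1.
Step 4. [x + 1 = 1] 1 comes off first (subtract 1). So sub: x = 0.

Answer: x ∈ {0}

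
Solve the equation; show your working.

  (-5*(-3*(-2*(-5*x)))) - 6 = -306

Step 1. [(-5*(-3*(-2*(-5*x)))) - 6 = -306] the outer -6 inverts by adding 6 ⇒ sub: -5*(-3*(-2*(-5*x))) = -300.
Step 2. [-5*(-3*(-2*(-5*x))) = -300] divide by the outer -5. So div: -3*(-2*(-5*x)) = 60.
Step 3. [-3*(-2*(-5*x)) = 60] divide by the outer -3. So div: -2*(-5*x) = -20.
Step 4. [-2*(-5*x) = -20] leading coefficient -2: divide by -2, so div: -5*x = 10.
Step 5. [-5*x = 10] -5 out front; divide by -5, so div: x = -2.

Answer: x ∈ {-2}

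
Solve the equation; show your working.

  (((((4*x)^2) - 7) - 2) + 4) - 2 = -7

Step 1. [(((((4*x)^2) - 7) - 2) + 4) - 2 = -7] peel the -2: add 2 from each side. So sub: ((((4*x)^2) - 7) - 2) + 4 = -5.
Step 2. [((((4*x)^2) - 7) - 2) + 4 = -5] subtract 4: x sits inside (… + 4) ⇒ sub: (((4*x)^2) - 7) - 2 = -9.
Step 3. [(((4*x)^2) - 7) - 2 = -9] the outer -2 inverts by adding 2, so sub: ((4*x)^2) - 7 = -7.
Step 4. [((4*x)^2) - 7 = -7] peel the -7: add 7 from each side ⇒ sub: (4*x)^2 = 0.
Step 5. [(4*x)^2 = 0] LHS squared, RHS 0 ≥ 0: apply √ (±) ⇒ sqrt: 4*x = 0.
Step 6. [4*x = 0] 4 out front; divide by 4 ⇒ div: x = 0.

Answer: x ∈ {0}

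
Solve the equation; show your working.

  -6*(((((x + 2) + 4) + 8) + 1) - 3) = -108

Step 1. [-6*(((((x + 2) + 4) + 8) + 1) - 3) = -108] divide by the outer -6. So div: ((((x + 2) + 4) + 8) + 1) - 3 = 18.
Step 2. [((((x + 2) + 4) + 8) + 1) - 3 = 18] the outer -3 inverts by adding 3, so sub: (((x + 2) + 4) + 8) + 1 = 21.
Step 3. [(((x + 2) + 4) + 8) + 1 = 21] peel the +1: subtract 1 from each side. So sub: ((x + 2) + 4) + 8 = 20.
Step 4. [((x + 2) + 4) + 8 = 20] +8 is outermost — subtract 8 both sides, so sub: (x + 2) + 4 = 12.
Step 5. [(x + 2) + 4 = 12] 4 comes off first (subtract 4). So sub: x + 2 = 8.
Step 6. [x + 2 = 8] +2 is outermost — subtract 2 both sides ⇒ sub: x = 6.

Answer: x ∈ {6}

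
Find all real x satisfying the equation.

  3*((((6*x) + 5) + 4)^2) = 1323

Step 1. [3*((((6*x) + 5) + 4)^2) = 1323] 3·(inner) — divide through by 3 ⇒ div: (((6*x) + 5) + 4)^2 = 441.
Step 2. [(((6*x) + 5) + 4)^2 = 441] LHS squared, RHS 441 ≥ 0: apply √ (±). So sqrt: ((6*x) + 5) + 4 = 21 or -21.
Step 3. [((6*x) + 5) + 4 = 21 or -21] 4 comes off first (subtract 4). So sub: (6*x) + 5 = 17 or -25.
Step 4. [(6*x) + 5 = 17 or -25] +5 is outermost — subtract 5 both sides, so sub: 6*x = 12 or -30.
Step 5. [6*x = 12 or -30] leading coefficient 6: divide by 6, so div: x = 2 or -5.

Answer: x ∈ {-5, 2}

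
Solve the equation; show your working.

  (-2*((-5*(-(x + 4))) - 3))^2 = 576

Step 1. [(-2*((-5*(-(x + 4))) - 3))^2 = 576] 576 ≥ 0, LHS is (·)² — take ±√. So sqrt: -2*((-5*(-(x + 4))) - 3) = 24 or -24.
Step 2. [-2*((-5*(-(x + 4))) - 3) = 24 or -24] leading coefficient -2: divide by -2 ⇒ div: (-5*(-(x + 4))) - 3 = -12 or 12.
Step 3. [(-5*(-(x + 4))) - 3 = -12 or 12] -3 is outermost — add 3 both sides ⇒ sub: -5*(-(x + 4)) = -9 or 15.
Step 4. [-5*(-(x + 4)) = -9 or 15] -5 out front; divide by -5, so div: -(x + 4) = 9/5 or -3.
Step 5. [-(x + 4) = 9/5 or -3] LHS negated; negate both sides. So neg: x + 4 = -9/5 or 3.
Step 6. [x + 4 = -9/5 or 3] the outer +4 inverts by subtracting 4, so sub: x = -29/5 or -1.

Answer: x ∈ {-29/5, -1}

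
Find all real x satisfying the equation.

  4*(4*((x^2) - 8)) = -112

Step 1. [4*(4*((x^2) - 8)) = -112] LHS = 4·(…); ÷4 both sides. So div: 4*((x^2) - 8) = -28.
Step 2. [4*((x^2) - 8) = -28] 4 out front; divide by 4, so div: (x^2) - 8 = -7.
Step 3. [(x^2) - 8 = -7] -8 is outermost — add 8 both sides ⇒ sub: x^2 = 1.
Step 4. [x^2 = 1] √ both sides: 1 ≥ 0 gives two branches. So sqrt: x = 1 or -1.

Answer: x ∈ {-1, 1}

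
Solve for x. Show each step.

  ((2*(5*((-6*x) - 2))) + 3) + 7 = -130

Step 1. [((2*(5*((-6*x) - 2))) + 3) + 7 = -130] the outer +7 inverts by subtracting 7. So sub: (2*(5*((-6*x) - 2))) + 3 = -137.
Step 2. [(2*(5*((-6*x) - 2))) + 3 = -137] subtract 3: x sits inside (… + 3), so sub: 2*(5*((-6*x) - 2)) = -140.
Step 3. [2*(5*((-6*x) - 2)) = -140] divide by the outer 2 ⇒ div: 5*((-6*x) - 2) = -70.
Step 4. [5*((-6*x) - 2) = -70] LHS = 5·(…); ÷5 both sides, so div: (-6*x) - 2 = -14.
Step 5. [(-6*x) - 2 = -14] add 2: x sits inside (… - 2) ⇒ sub: -6*x = -12.
Step 6. [-6*x = -12] leading coefficient -6: divide by -6 ⇒ div: x = 2.

Answer: x ∈ {2}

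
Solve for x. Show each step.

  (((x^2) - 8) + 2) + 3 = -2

Step 1. [(((x^2) - 8) + 2) + 3 = -2] peel the +3: subtract 3 from each side ⇒ sub: ((x^2) - 8) + 2 = -5.
Step 2. [((x^2) - 8) + 2 = -5] the outer +2 inverts by subtracting 2. So sub: (x^2) - 8 = -7.
Step 3. [(x^2) - 8 = -7] -8 is outermost — add 8 both sides, so sub: x^2 = 1.
Step 4. [x^2 = 1] √ both sides: 1 ≥ 0 gives two branches. So sqrt: x = 1 or -1.

Answer: x ∈ {-1, 1}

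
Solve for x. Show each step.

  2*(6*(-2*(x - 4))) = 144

Step 1. [2*(6*(-2*(x - 4))) = 144] LHS = 2·(…); ÷2 both sides ⇒ div: 6*(-2*(x - 4)) = 72.
Step 2. [6*(-2*(x - 4)) = 72] LHS = 6·(…); ÷6 both sides. So div: -2*(x - 4) = 12.
Step 3. [-2*(x - 4) = 12] -2·(inner) — divide through by -2, so div: x - 4 = -6.
Step 4. [x - 4 = -6] -4 is outermost — add 4 both sides ⇒ sub: x = -2.

Answer: x ∈ {-2}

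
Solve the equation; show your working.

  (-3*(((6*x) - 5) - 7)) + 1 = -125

Step 1. [(-3*(((6*x) - 5) - 7)) + 1 = -125] +1 is outermost — subtract 1 both sides ⇒ sub: -3*(((6*x) - 5) - 7) = -126.
Step 2. [-3*(((6*x) - 5) - 7) = -126] -3·(inner) — divide through by -3, so div: ((6*x) - 5) - 7 = 42.
Step 3. [((6*x) - 5) - 7 = 42] the outer -7 inverts by adding 7 ⇒ sub: (6*x) - 5 = 49.
Step 4. [(6*x) - 5 = 49] 5 comes off first (add 5) ⇒ sub: 6*x = 54.
Step 5. [6*x = 54] 6·(inner) — divide through by 6, so div: x = 9.

Answer: x ∈ {9}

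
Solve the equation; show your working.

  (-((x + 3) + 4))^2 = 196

Step 1. [(-((x + 3) + 4))^2 = 196] LHS squared, RHS 196 ≥ 0: apply √ (±) ⇒ sqrt: -((x + 3) + 4) = 14 or -14.
Step 2. [-((x + 3) + 4) = 14 or -14] flip signs both sides. So neg: (x + 3) + 4 = -14 or 14.
Step 3. [(x + 3) + 4 = -14 or 14] the outer +4 inverts by subtracting 4 ⇒ sub: x + 3 = -18 or 10.
Step 4. [x + 3 = -18 or 10] subtract 3: x sits inside (… + 3), so sub: x = -21 or 7.

Answer: x ∈ {-21, 7}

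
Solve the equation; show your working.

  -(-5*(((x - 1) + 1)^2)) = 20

Step 1. [-(-5*(((x - 1) + 1)^2)) = 20] LHS negated; negate both sides. So neg: -5*(((x - 1) + 1)^2) = -20.
Step 2. [-5*(((x - 1) + 1)^2) = -20] LHS = -5·(…); ÷-5 both sides. So div: ((x - 1) + 1)^2 = 4.
Step 3. [((x - 1) + 1)^2 = 4] √ both sides: 4 ≥ 0 gives two branches. So sqrt: (x - 1) + 1 = 2 or -2.
Step 4. [(x - 1) + 1 = 2 or -2] peel the +1: subtract 1 from each side ⇒ sub: x - 1 = 1 or -3.
Step 5. [x - 1 = 1 or -3] 1 comes off first (add 1) ⇒ sub: x = 2 or -2.

Answer: x ∈ {-2, 2}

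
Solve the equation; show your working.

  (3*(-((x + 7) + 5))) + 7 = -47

Step 1. [(3*(-((x + 7) + 5))) + 7 = -47] subtract 7: x sits inside (… + 7), so sub: 3*(-((x + 7) + 5)) = -54.
Step 2. [3*(-((x + 7) + 5)) = -54] 3·(inner) — divide through by 3 ⇒ div: -((x + 7) + 5) = -18.
Step 3. [-((x + 7) + 5) = -18] flip signs both sides ⇒ neg: (x + 7) + 5 = 18.
Step 4. [(x + 7) + 5 = 18] peel the +5: subtract 5 from each side, so sub: x + 7 = 13.
Step 5. [x + 7 = 13] 7 comes off first (subtract 7) ⇒ sub: x = 6.

Answer: x ∈ {6}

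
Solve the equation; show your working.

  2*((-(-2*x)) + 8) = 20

Step 1. [2*((-(-2*x)) + 8) = 20] leading coefficient 2: divide by 2 ⇒ div: (-(-2*x)) + 8 = 10.
Step 2. [(-(-2*x)) + 8 = 10] the outer +8 inverts by subtracting 8, so sub: -(-2*x) = 2.
Step 3. [-(-2*x) = 2] LHS negated; negate both sides, so neg: -2*x = -2.
Step 4. [-2*x = -2] divide by the outer -2 ⇒ div: x = 1.

Answer: x ∈ {1}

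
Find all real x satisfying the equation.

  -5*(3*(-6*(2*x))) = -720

Step 1. [-5*(3*(-6*(2*x))) = -720] leading coefficient -5: divide by -5, so div: 3*(-6*(2*x)) = 144.
Step 2. [3*(-6*(2*x)) = 144] LHS = 3·(…); ÷3 both sides, so div: -6*(2*x) = 48.
Step 3. [-6*(2*x) = 48] leading coefficient -6: divide by -6. So div: 2*x = -8.
Step 4. [2*x = -8] LHS = 2·(…); ÷2 both sides ⇒ div: x = -4.

Answer: x ∈ {-4}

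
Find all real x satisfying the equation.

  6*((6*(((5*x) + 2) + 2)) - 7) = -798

Step 1. [6*((6*(((5*x) + 2) + 2)) - 7) = -798] LHS = 6·(…); ÷6 both sides, so div: (6*(((5*x) + 2) + 2)) - 7 = -133.
Step 2. [(6*(((5*x) + 2) + 2)) - 7 = -133] add 7: x sits inside (… - 7), so sub: 6*(((5*x) + 2) + 2) = -126.
Step 3. [6*(((5*x) + 2) + 2) = -126] LHS = 6·(…); ÷6 both sides. So div: ((5*x) + 2) + 2 = -21.
Step 4. [((5*x) + 2) + 2 = -21] peel the +2: subtract 2 from each side, so sub: (5*x) + 2 = -23.
Step 5. [(5*x) + 2 = -23] +2 is outermost — subtract 2 both sides, so sub: 5*x = -25.
Step 6. [5*x = -25] divide by the outer 5. So div: x = -5.

Answer: x ∈ {-5}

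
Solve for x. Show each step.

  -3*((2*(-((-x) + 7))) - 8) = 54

Step 1. [-3*((2*(-((-x) + 7))) - 8) = 54] divide by the outer -3 ⇒ div: (2*(-((-x) + 7))) - 8 = -18.
Step 2. [(2*(-((-x) + 7))) - 8 = -18] 2 divides every term; factor it out. So factor: (-((-x) + 7)) - 4 = -9.
Step 3. [(-((-x) + 7)) - 4 = -9] peel the -4: add 4 from each side, so sub: -((-x) + 7) = -5.
Step 4. [-((-x) + 7) = -5] leading − — multiply by −1, so neg: (-x) + 7 = 5.
Step 5. [(-x) + 7 = 5] +7 is outermost — subtract 7 both sides ⇒ sub: -x = -2.
Step 6. [-x = -2] flip signs both sides ⇒ neg: x = 2.

Answer: x ∈ {2}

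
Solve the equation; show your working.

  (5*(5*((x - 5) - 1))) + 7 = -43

Step 1. [(5*(5*((x - 5) - 1))) + 7 = -43] peel the +7: subtract 7 from each side, so sub: 5*(5*((x - 5) - 1)) = -50.
Step 2. [5*(5*((x - 5) - 1)) = -50] 5 out front; divide by 5. So div: 5*((x - 5) - 1) = -10.
Step 3. [5*((x - 5) - 1) = -10] LHS = 5·(…); ÷5 both sides. So div: (x - 5) - 1 = -2.
Step 4. [(x - 5) - 1 = -2] peel the -1: add 1 from each side ⇒ sub: x - 5 = -1.
Step 5. [x - 5 = -1] peel the -5: add 5 from each side, so sub: x = 4.

Answer: x ∈ {4}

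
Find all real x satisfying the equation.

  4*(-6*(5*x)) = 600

Step 1. [4*(-6*(5*x)) = 600] 4·(inner) — divide through by 4 ⇒ div: -6*(5*x) = 150.
Step 2. [-6*(5*x) = 150] LHS = -6·(…); ÷-6 both sides, so div: 5*x = -25.
Step 3. [5*x = -25] divide by the outer 5 ⇒ div: x = -5.

Answer: x ∈ {-5}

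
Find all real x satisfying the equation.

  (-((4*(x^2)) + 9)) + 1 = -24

Step 1. [(-((4*(x^2)) + 9)) + 1 = -24] +1 is outermost — subtract 1 both sides. So sub: -((4*(x^2)) + 9) = -25.
Step 2. [-((4*(x^2)) + 9) = -25] flip signs both sides. So neg: (4*(x^2)) + 9 = 25.
Step 3. [(4*(x^2)) + 9 = 25] peel the +9: subtract 9 from each side. So sub: 4*(x^2) = 16.
Step 4. [4*(x^2) = 16] leading coefficient 4: divide by 4. So div: x^2 = 4.
Step 5. [x^2 = 4] √ both sides: 4 ≥ 0 gives two branches ⇒ sqrt: x = 2 or -2.

Answer: x ∈ {-2, 2}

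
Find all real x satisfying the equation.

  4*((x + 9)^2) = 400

Step 1. [4*((x + 9)^2) = 400] leading coefficient 4: divide by 4, so div: (x + 9)^2 = 100.
Step 2. [(x + 9)^2 = 100] LHS squared, RHS 100 ≥ 0: apply √ (±) ⇒ sqrt: x + 9 = 10 or -10.
Step 3. [x + 9 = 10 or -10] +9 is outermost — subtract 9 both sides, so sub: x = 1 or -19.

Answer: x ∈ {-19, 1}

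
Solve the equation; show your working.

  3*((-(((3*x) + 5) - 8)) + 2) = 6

Step 1. [3*((-(((3*x) + 5) - 8)) + 2) = 6] 3·(inner) — divide through by 3 ⇒ div: (-(((3*x) + 5) - 8)) + 2 = 2.
Step 2. [(-(((3*x) + 5) - 8)) + 2 = 2] 2 comes off first (subtract 2) ⇒ sub: -(((3*x) + 5) - 8) = 0.
Step 3. [-(((3*x) + 5) - 8) = 0] leading − — multiply by −1 ⇒ neg: ((3*x) + 5) - 8 = 0.
Step 4. [((3*x) + 5) - 8 = 0] -8 is outermost — add 8 both sides ⇒ sub: (3*x) + 5 = 8.
Step 5. [(3*x) + 5 = 8] +5 is outermost — subtract 5 both sides, so sub: 3*x = 3.
Step 6. [3*x = 3] leading coefficient 3: divide by 3, so div: x = 1.

Answer: x ∈ {1}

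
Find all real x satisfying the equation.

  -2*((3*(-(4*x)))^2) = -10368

Step 1. [-2*((3*(-(4*x)))^2) = -10368] LHS = -2·(…); ÷-2 both sides ⇒ div: (3*(-(4*x)))^2 = 5184.
Step 2. [(3*(-(4*x)))^2 = 5184] √ both sides: 5184 ≥ 0 gives two branches ⇒ sqrt: 3*(-(4*x)) = 72 or -72.
Step 3. [3*(-(4*x)) = 72 or -72] 3 out front; divide by 3 ⇒ div: -(4*x) = 24 or -24.
Step 4. [-(4*x) = 24 or -24] leading − — multiply by −1 ⇒ neg: 4*x = -24 or 24.
Step 5. [4*x = -24 or 24] 4·(inner) — divide through by 4, so div: x = -6 or 6.

Answer: x ∈ {-6, 6}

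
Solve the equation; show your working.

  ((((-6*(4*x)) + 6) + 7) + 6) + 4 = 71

Step 1. [((((-6*(4*x)) + 6) + 7) + 6) + 4 = 71] subtract 4: x sits inside (… + 4) ⇒ sub: (((-6*(4*x)) + 6) + 7) + 6 = 67.
Step 2. [(((-6*(4*x)) + 6) + 7) + 6 = 67] 6 comes off first (subtract 6). So sub: ((-6*(4*x)) + 6) + 7 = 61.
Step 3. [((-6*(4*x)) + 6) + 7 = 61] subtract 7: x sits inside (… + 7). So sub: (-6*(4*x)) + 6 = 54.
Step 4. [(-6*(4*x)) + 6 = 54] -6 | LHS and -6 | 54: pull -6 out, so factor: (4*x) - 1 = -9.
Step 5. [(4*x) - 1 = -9] the outer -1 inverts by adding 1, so sub: 4*x = -8.
Step 6. [4*x = -8] 4 out front; divide by 4, so div: x = -2.

Answer: x ∈ {-2}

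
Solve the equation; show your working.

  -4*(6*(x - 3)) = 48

Step 1. [-4*(6*(x - 3)) = 48] -4·(inner) — divide through by -4. So div: 6*(x - 3) = -12.
Step 2. [6*(x - 3) = -12] leading coefficient 6: divide by 6, so div: x - 3 = -2.
Step 3. [x - 3 = -2] the outer -3 inverts by adding 3, so sub: x = 1.

Answer: x ∈ {1}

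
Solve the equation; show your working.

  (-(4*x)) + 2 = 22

Step 1. [(-(4*x)) + 2 = 22] subtract 2: x sits inside (… + 2) ⇒ sub: -(4*x) = 20.
Step 2. [-(4*x) = 20] leading − — multiply by −1, so neg: 4*x = -20.
Step 3. [4*x = -20] divide by the outer 4, so div: x = -5.

Answer: x ∈ {-5}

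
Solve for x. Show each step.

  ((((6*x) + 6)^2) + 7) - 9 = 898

Step 1. [((((6*x) + 6)^2) + 7) - 9 = 898] -9 is outermost — add 9 both sides, so sub: (((6*x) + 6)^2) + 7 = 907.
Step 2. [(((6*x) + 6)^2) + 7 = 907] 7 comes off first (subtract 7) ⇒ sub: ((6*x) + 6)^2 = 900.
Step 3. [((6*x) + 6)^2 = 900] LHS squared, RHS 900 ≥ 0: apply √ (±), so sqrt: (6*x) + 6 = 30 or -30.
Step 4. [(6*x) + 6 = 30 or -30] subtract 6: x sits inside (… + 6) ⇒ sub: 6*x = 24 or -36.
Step 5. [6*x = 24 or -36] 6·(inner) — divide through by 6. So div: x = 4 or -6.

Answer: x ∈ {-6, 4}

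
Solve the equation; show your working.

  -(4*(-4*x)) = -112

Step 1. [-(4*(-4*x)) = -112] leading − — multiply by −1 ⇒ neg: 4*(-4*x) = 112.
Step 2. [4*(-4*x) = 112] divide by the outer 4, so div: -4*x = 28.
Step 3. [-4*x = 28] divide by the outer -4. So div: x = -7.

Answer: x ∈ {-7}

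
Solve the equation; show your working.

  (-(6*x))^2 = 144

Step 1. [(-(6*x))^2 = 144] LHS squared, RHS 144 ≥ 0: apply √ (±) ⇒ sqrt: -(6*x) = 12 or -12.
Step 2. [-(6*x) = 12 or -12] leading − — multiply by −1. So neg: 6*x = -12 or 12.
Step 3. [6*x = -12 or 12] 6·(inner) — divide through by 6 ⇒ div: x = -2 or 2.

Answer: x ∈ {-2, 2}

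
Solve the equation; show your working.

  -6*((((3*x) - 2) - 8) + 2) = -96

Step 1. [-6*((((3*x) - 2) - 8) + 2) = -96] -6·(inner) — divide through by -6. So div: (((3*x) - 2) - 8) + 2 = 16.
Step 2. [(((3*x) - 2) - 8) + 2 = 16] peel the +2: subtract 2 from each side ⇒ sub: ((3*x) - 2) - 8 = 14.
Step 3. [((3*x) - 2) - 8 = 14] peel the -8: add 8 from each side ⇒ sub: (3*x) - 2 = 22.
Step 4. [(3*x) - 2 = 22] -2 is outermost — add 2 both sides. So sub: 3*x = 24.
Step 5. [3*x = 24] divide by the outer 3, so div: x = 8.

Answer: x ∈ {8}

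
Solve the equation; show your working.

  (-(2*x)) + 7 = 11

Step 1. [(-(2*x)) + 7 = 11] peel the +7: subtract 7 from each side, so sub: -(2*x) = 4.
Step 2. [-(2*x) = 4] leading − — multiply by −1. So neg: 2*x = -4.
Step 3. [2*x = -4] 2 out front; divide by 2. So div: x = -2.

Answer: x ∈ {-2}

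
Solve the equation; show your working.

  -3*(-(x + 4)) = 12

Step 1. [-3*(-(x + 4)) = 12] -3 out front; divide by -3, so div: -(x + 4) = -4.
Step 2. [-(x + 4) = -4] flip signs both sides. So neg: x + 4 = 4.
Step 3. [x + 4 = 4] 4 comes off first (subtract 4). So sub: x = 0.

Answer: x ∈ {0}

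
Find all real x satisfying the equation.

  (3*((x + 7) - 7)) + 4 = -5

Step 1. [(3*((x + 7) - 7)) + 4 = -5] 4 comes off first (subtract 4). So sub: 3*((x + 7) - 7) = -9.
Step 2. [3*((x + 7) - 7) = -9] 3·(inner) — divide through by 3, so div: (x + 7) - 7 = -3.
Step 3. [(x + 7) - 7 = -3] the outer -7 inverts by adding 7 ⇒ sub: x + 7 = 4.
Step 4. [x + 7 = 4] peel the +7: subtract 7 from each side. So sub: x = -3.

Answer: x ∈ {-3}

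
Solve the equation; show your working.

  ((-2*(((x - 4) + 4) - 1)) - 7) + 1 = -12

Step 1. [((-2*(((x - 4) + 4) - 1)) - 7) + 1 = -12] subtract 1: x sits inside (… + 1), so sub: (-2*(((x - 4) + 4) - 1)) - 7 = -13.
Step 2. [(-2*(((x - 4) + 4) - 1)) - 7 = -13] the outer -7 inverts by adding 7, so sub: -2*(((x - 4) + 4) - 1) = -6.
Step 3. [-2*(((x - 4) + 4) - 1) = -6] -2·(inner) — divide through by -2. So div: ((x - 4) + 4) - 1 = 3.
Step 4. [((x - 4) + 4) - 1 = 3] add 1: x sits inside (… - 1). So sub: (x - 4) + 4 = 4.
Step 5. [(x - 4) + 4 = 4] 4 comes off first (subtract 4), so sub: x - 4 = 0.
Step 6. [x - 4 = 0] add 4: x sits inside (… - 4), so sub: x = 4.

Answer: x ∈ {4}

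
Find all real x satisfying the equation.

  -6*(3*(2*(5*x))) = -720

Step 1. [-6*(3*(2*(5*x))) = -720] LHS = -6·(…); ÷-6 both sides. So div: 3*(2*(5*x)) = 120.
Step 2. [3*(2*(5*x)) = 120] divide by the outer 3, so div: 2*(5*x) = 40.
Step 3. [2*(5*x) = 40] 2·(inner) — divide through by 2 ⇒ div: 5*x = 20.
Step 4. [5*x = 20] LHS = 5·(…); ÷5 both sides, so div: x = 4.

Answer: x ∈ {4}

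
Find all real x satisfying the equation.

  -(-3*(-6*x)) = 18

Step 1. [-(-3*(-6*x)) = 18] LHS negated; negate both sides. So neg: -3*(-6*x) = -18.
Step 2. [-3*(-6*x) = -18] LHS = -3·(…); ÷-3 both sides ⇒ div: -6*x = 6.
Step 3. [-6*x = 6] leading coefficient -6: divide by -6. So div: x = -1.

Answer: x ∈ {-1}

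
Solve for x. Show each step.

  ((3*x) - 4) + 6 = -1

Step 1. [((3*x) - 4) + 6 = -1] peel the +6: subtract 6 from each side, so sub: (3*x) - 4 = -7.
Step 2. [(3*x) - 4 = -7] 4 comes off first (add 4). So sub: 3*x = -3.
Step 3. [3*x = -3] 3·(inner) — divide through by 3, so div: x = -1.

Answer: x ∈ {-1}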